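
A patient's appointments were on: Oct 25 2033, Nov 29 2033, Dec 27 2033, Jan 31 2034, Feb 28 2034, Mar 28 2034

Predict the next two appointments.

Apr 25 2034, May 30 2034

These are Tuesdays with 35, 28, 35, 28, 28-day gaps.
Each is the final Tuesday of its month — Nov 29 2033 is past the 28th, so '4th Tuesday' doesn't fit.
Last Tuesday of April 2034: Apr 25 2034.
May 2034 ends with Tuesday May 30 2034.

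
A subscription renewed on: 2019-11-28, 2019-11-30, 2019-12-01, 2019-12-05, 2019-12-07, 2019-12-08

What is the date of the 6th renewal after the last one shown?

Gaps: 2, 1, 4, 2, 1 days — not constant, but cyclic with period 3.
The events fall on every Thursday, Saturday and Sunday.
The following Thursday is 2019-12-12.
Next Saturday: 2019-12-14.
The following Sunday is 2019-12-15.
Next Thursday: 2019-12-19.
The following Saturday is 2019-12-21.
Next Sunday: 2019-12-22.

2019-12-22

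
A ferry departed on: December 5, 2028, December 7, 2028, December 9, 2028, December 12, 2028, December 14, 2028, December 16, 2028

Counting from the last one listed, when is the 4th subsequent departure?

December 26, 2028

Every event lands on a Tuesday or Thursday or Saturday (gaps cycle 2, 2, 3, 2, 2).
So the schedule is: every Tuesday, Thursday and Saturday.
Next Tuesday: December 19, 2028.
The following Thursday is December 21, 2028.
The following Saturday is December 23, 2028.
The following Tuesday is December 26, 2028.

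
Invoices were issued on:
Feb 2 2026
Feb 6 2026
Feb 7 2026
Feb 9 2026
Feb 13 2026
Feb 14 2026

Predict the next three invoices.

Feb 16 2026, Feb 20 2026, Feb 21 2026

Gaps: 4, 1, 2, 4, 1 days — not constant, but cyclic with period 3.
The events fall on every Monday, Friday and Saturday.
Next Monday: Feb 16 2026.
Next Friday: Feb 20 2026.
The following Saturday is Feb 21 2026.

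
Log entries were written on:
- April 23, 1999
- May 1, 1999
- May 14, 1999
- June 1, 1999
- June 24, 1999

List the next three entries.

Gaps: 8, 13, 18, 23 days — each gap is 5 larger than the previous one.
Next gap: 28 days. June 24, 1999 + 28 days = July 22, 1999.
Next gap: 33 days. July 22, 1999 + 33 days = August 24, 1999.
Next gap: 38 days. August 24, 1999 + 38 days = October 1, 1999.

July 22, 1999; August 24, 1999; October 1, 1999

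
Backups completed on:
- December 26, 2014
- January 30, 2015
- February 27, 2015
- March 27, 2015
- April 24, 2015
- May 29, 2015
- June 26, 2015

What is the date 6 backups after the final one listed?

Every date is a Friday; gaps 35, 28, 28, 28, 35, 28 days.
Each is the last Friday of its month (at least one falls on the 29th or later, ruling out '4th Friday').
Last Friday of July 2015: July 31, 2015.
August 2015 ends with Friday August 28, 2015.
Last Friday of September 2015: September 25, 2015.
October 2015 ends with Friday October 30, 2015.
November 2015 ends with Friday November 27, 2015.
December 2015 ends with Friday December 25, 2015.

December 25, 2015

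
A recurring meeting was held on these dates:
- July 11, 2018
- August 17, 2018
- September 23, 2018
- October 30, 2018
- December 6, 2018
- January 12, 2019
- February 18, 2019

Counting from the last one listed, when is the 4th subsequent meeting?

Every event comes 37 days after the last (37, 37, 37, 37, 37, 37).
February 18, 2019 + 37 days = March 27, 2019.
March 27, 2019 + 37 days = May 3, 2019.
May 3, 2019 + 37 days = June 9, 2019.
June 9, 2019 + 37 days = July 16, 2019.

July 16, 2019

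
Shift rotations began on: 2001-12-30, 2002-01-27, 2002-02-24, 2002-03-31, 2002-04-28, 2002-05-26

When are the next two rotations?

Every date is a Sunday; gaps 28, 28, 35, 28, 28 days.
Each is the last Sunday of its month (at least one falls on the 29th or later, ruling out '4th Sunday').
Last Sunday of June 2002: 2002-06-30.
Last Sunday of July 2002: 2002-07-28.

2002-06-30, 2002-07-28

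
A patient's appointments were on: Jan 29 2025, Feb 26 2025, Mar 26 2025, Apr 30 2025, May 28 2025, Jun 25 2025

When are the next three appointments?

Every date is a Wednesday; gaps 28, 28, 35, 28, 28 days.
Each is the last Wednesday of its month (at least one falls on the 29th or later, ruling out '4th Wednesday').
Last Wednesday of July 2025: Jul 30 2025.
August 2025 ends with Wednesday Aug 27 2025.
September 2025 ends with Wednesday Sep 24 2025.

Jul 30 2025, Aug 27 2025, Sep 24 2025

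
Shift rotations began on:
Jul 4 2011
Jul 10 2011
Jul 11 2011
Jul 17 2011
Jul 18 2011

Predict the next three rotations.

Jul 24 2011, Jul 25 2011, Jul 31 2011

Gaps: 6, 1, 6, 1 days — not constant, but cyclic with period 2.
The events fall on every Monday and Sunday.
The following Sunday is Jul 24 2011.
Next Monday: Jul 25 2011.
Next Sunday: Jul 31 2011.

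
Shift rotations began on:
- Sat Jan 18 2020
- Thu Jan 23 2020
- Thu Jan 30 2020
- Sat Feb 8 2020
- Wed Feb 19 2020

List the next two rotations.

Tue Mar 3 2020, Wed Mar 18 2020

Intervals are 5, 7, 9, 11 days — an arithmetic progression with common difference 2.
Next gap: 13 days. Wed Feb 19 2020 + 13 days = Tue Mar 3 2020.
Next gap: 15 days. Tue Mar 3 2020 + 15 days = Wed Mar 18 2020.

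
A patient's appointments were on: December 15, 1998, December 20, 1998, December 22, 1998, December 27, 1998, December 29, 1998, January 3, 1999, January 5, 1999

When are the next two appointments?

The gap pattern 5, 2, 5, 2, 5, 2 repeats every 2 events.
These are the Tuesdays and Sundays of each week.
The following Sunday is January 10, 1999.
Next Tuesday: January 12, 1999.

January 10, 1999; January 12, 1999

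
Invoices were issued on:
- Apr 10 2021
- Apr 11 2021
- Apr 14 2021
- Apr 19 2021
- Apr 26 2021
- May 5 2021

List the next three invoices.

May 16 2021, May 29 2021, Jun 13 2021

Intervals are 1, 3, 5, 7, 9 days — an arithmetic progression with common difference 2.
Next gap: 11 days. May 5 2021 + 11 days = May 16 2021.
Next gap: 13 days. May 16 2021 + 13 days = May 29 2021.
Next gap: 15 days. May 29 2021 + 15 days = Jun 13 2021.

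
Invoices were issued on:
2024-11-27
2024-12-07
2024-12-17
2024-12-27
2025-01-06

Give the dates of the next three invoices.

2025-01-16, 2025-01-26, 2025-02-05

Every event comes 10 days after the last (10, 10, 10, 10).
2025-01-06 + 10 days = 2025-01-16.
2025-01-16 + 10 days = 2025-01-26.
2025-01-26 + 10 days = 2025-02-05.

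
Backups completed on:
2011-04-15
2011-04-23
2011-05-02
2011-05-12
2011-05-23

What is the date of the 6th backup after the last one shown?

Intervals are 8, 9, 10, 11 days — an arithmetic progression with common difference 1.
Next gap: 12 days. 2011-05-23 + 12 days = 2011-06-04.
Next gap: 13 days. 2011-06-04 + 13 days = 2011-06-17.
Next gap: 14 days. 2011-06-17 + 14 days = 2011-07-01.
Next gap: 15 days. 2011-07-01 + 15 days = 2011-07-16.
Next gap: 16 days. 2011-07-16 + 16 days = 2011-08-01.
Next gap: 17 days. 2011-08-01 + 17 days = 2011-08-18.

2011-08-18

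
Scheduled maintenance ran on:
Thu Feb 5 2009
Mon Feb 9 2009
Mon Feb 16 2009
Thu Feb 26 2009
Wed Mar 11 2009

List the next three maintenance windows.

Fri Mar 27 2009, Wed Apr 15 2009, Thu May 7 2009

The spacing grows by 3 each time: 4, 7, 10, 13 days.
Next gap: 16 days. Wed Mar 11 2009 + 16 days = Fri Mar 27 2009.
Next gap: 19 days. Fri Mar 27 2009 + 19 days = Wed Apr 15 2009.
Next gap: 22 days. Wed Apr 15 2009 + 22 days = Thu May 7 2009.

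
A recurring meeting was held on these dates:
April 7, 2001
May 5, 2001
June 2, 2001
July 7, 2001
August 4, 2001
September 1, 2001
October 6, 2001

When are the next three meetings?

These are Saturdays at 28- or 35-day spacing (28, 28, 35, 28, 28, 35).
The pattern: 1st Saturday of the month.
November 2001 — 1st Saturday is November 3, 2001.
December 2001 — 1st Saturday is December 1, 2001.
January 2002 — 1st Saturday is January 5, 2002.

November 3, 2001; December 1, 2001; January 5, 2002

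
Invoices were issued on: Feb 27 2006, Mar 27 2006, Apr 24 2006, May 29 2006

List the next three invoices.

Jun 26 2006, Jul 31 2006, Aug 28 2006

All Mondays; the gaps (28, 28, 35) vary with month length.
This is the last Monday of each month.
June 2006 ends with Monday Jun 26 2006.
Last Monday of July 2006: Jul 31 2006.
August 2006 ends with Monday Aug 28 2006.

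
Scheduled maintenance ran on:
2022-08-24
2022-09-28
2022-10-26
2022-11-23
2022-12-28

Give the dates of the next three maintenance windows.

2023-01-25, 2023-02-22, 2023-03-22

All dates are Wednesdays, 35, 28, 28, 35 days apart.
Specifically, the 4th Wednesday of each month.
January 2023 — 4th Wednesday is 2023-01-25.
4th Wednesday of February 2023: 2023-02-22.
4th Wednesday of March 2023: 2023-03-22.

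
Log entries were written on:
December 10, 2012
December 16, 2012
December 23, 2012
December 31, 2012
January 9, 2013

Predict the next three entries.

Gaps: 6, 7, 8, 9 days — each gap is 1 larger than the previous one.
Next gap: 10 days. January 9, 2013 + 10 days = January 19, 2013.
Next gap: 11 days. January 19, 2013 + 11 days = January 30, 2013.
Next gap: 12 days. January 30, 2013 + 12 days = February 11, 2013.

January 19, 2013; January 30, 2013; February 11, 2013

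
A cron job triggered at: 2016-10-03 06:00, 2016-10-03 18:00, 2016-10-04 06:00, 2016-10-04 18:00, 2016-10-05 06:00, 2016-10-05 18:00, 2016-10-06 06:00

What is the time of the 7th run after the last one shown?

2016-10-09 18:00

The interval is a steady 12 hours (12, 12, 12, 12, 12, 12).
2016-10-06 06:00 + 12 h = 2016-10-06 18:00.
2016-10-06 18:00 + 12 h = 2016-10-07 06:00.
2016-10-07 06:00 + 12 h = 2016-10-07 18:00.
2016-10-07 18:00 + 12 h = 2016-10-08 06:00.
2016-10-08 06:00 + 12 h = 2016-10-08 18:00.
2016-10-08 18:00 + 12 h = 2016-10-09 06:00.
2016-10-09 06:00 + 12 h = 2016-10-09 18:00.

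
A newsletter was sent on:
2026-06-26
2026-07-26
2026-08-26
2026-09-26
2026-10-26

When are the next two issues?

The day-of-month is always 26 (30, 31, 31, 30 days between events).
So this recurs on the 26th of each month.
Next: November 2026 → 2026-11-26.
December 2026: 2026-12-26.

2026-11-26, 2026-12-26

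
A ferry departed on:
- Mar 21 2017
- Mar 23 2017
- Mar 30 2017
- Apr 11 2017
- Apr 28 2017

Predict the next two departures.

The spacing grows by 5 each time: 2, 7, 12, 17 days.
Next gap: 22 days. Apr 28 2017 + 22 days = May 20 2017.
Next gap: 27 days. May 20 2017 + 27 days = Jun 16 2017.

May 20 2017, Jun 16 2017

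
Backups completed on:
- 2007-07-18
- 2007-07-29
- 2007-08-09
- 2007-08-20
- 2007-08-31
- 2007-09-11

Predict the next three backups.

2007-09-22, 2007-10-03, 2007-10-14

Gaps between consecutive events: 11, 11, 11, 11, 11 days — a constant 11-day interval.
2007-09-11 + 11 days = 2007-09-22.
2007-09-22 + 11 days = 2007-10-03.
2007-10-03 + 11 days = 2007-10-14.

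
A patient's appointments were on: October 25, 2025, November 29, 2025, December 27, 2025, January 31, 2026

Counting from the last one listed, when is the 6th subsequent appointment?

July 25, 2026

All Saturdays; the gaps (35, 28, 35) vary with month length.
This is the last Saturday of each month.
Last Saturday of February 2026: February 28, 2026.
Last Saturday of March 2026: March 28, 2026.
April 2026 ends with Saturday April 25, 2026.
May 2026 ends with Saturday May 30, 2026.
June 2026 ends with Saturday June 27, 2026.
Last Saturday of July 2026: July 25, 2026.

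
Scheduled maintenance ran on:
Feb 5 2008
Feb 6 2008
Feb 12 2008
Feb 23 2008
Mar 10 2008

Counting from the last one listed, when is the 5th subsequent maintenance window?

Aug 12 2008

The spacing grows by 5 each time: 1, 6, 11, 16 days.
Next gap: 21 days. Mar 10 2008 + 21 days = Mar 31 2008.
Next gap: 26 days. Mar 31 2008 + 26 days = Apr 26 2008.
Next gap: 31 days. Apr 26 2008 + 31 days = May 27 2008.
Next gap: 36 days. May 27 2008 + 36 days = Jul 2 2008.
Next gap: 41 days. Jul 2 2008 + 41 days = Aug 12 2008.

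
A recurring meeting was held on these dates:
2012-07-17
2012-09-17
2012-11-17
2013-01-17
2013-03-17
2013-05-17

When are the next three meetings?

Gaps: 62, 61, 61, 59, 61 days — not constant. Every event is on the 17th of the month.
Pattern: the 17th of every 2 months.
July 2013: 2013-07-17.
Next: September 2013 → 2013-09-17.
November 2013: 2013-11-17.

2013-07-17, 2013-09-17, 2013-11-17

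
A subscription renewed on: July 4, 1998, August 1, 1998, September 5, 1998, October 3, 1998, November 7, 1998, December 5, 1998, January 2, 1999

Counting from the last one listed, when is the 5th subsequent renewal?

Gaps: 28, 35, 28, 35, 28, 28 days — a mix of 28 and 35. Every date is a Saturday.
Each is the 1st Saturday of its month.
1st Saturday of February 1999: February 6, 1999.
March 1999 — 1st Saturday is March 6, 1999.
April 1999 — 1st Saturday is April 3, 1999.
1st Saturday of May 1999: May 1, 1999.
1st Saturday of June 1999: June 5, 1999.

June 5, 1999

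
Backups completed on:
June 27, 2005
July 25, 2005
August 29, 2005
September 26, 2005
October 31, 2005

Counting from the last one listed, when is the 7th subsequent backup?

May 29, 2006

All Mondays; the gaps (28, 35, 28, 35) vary with month length.
This is the last Monday of each month.
Last Monday of November 2005: November 28, 2005.
Last Monday of December 2005: December 26, 2005.
Last Monday of January 2006: January 30, 2006.
Last Monday of February 2006: February 27, 2006.
Last Monday of March 2006: March 27, 2006.
Last Monday of April 2006: April 24, 2006.
Last Monday of May 2006: May 29, 2006.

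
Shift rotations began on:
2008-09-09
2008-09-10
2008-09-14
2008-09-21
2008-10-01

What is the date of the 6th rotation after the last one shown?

Intervals are 1, 4, 7, 10 days — an arithmetic progression with common difference 3.
Next gap: 13 days. 2008-10-01 + 13 days = 2008-10-14.
Next gap: 16 days. 2008-10-14 + 16 days = 2008-10-30.
Next gap: 19 days. 2008-10-30 + 19 days = 2008-11-18.
Next gap: 22 days. 2008-11-18 + 22 days = 2008-12-10.
Next gap: 25 days. 2008-12-10 + 25 days = 2009-01-04.
Next gap: 28 days. 2009-01-04 + 28 days = 2009-02-01.

2009-02-01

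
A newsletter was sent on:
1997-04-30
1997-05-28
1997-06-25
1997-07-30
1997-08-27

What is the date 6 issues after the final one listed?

All Wednesdays; the gaps (28, 28, 35, 28) vary with month length.
This is the last Wednesday of each month.
September 1997 ends with Wednesday 1997-09-24.
October 1997 ends with Wednesday 1997-10-29.
November 1997 ends with Wednesday 1997-11-26.
December 1997 ends with Wednesday 1997-12-31.
January 1998 ends with Wednesday 1998-01-28.
Last Wednesday of February 1998: 1998-02-25.

1998-02-25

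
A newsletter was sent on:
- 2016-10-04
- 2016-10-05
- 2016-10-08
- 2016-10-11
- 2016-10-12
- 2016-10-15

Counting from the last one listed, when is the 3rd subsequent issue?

2016-10-22

The gap pattern 1, 3, 3, 1, 3 repeats every 3 events.
These are the Tuesdays, Wednesdays and Saturdays of each week.
Next Tuesday: 2016-10-18.
The following Wednesday is 2016-10-19.
Next Saturday: 2016-10-22.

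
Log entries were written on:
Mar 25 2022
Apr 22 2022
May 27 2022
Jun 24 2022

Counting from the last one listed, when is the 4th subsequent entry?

These are Fridays at 28- or 35-day spacing (28, 35, 28).
The pattern: 4th Friday of the month.
4th Friday of July 2022: Jul 22 2022.
August 2022 — 4th Friday is Aug 26 2022.
September 2022 — 4th Friday is Sep 23 2022.
4th Friday of October 2022: Oct 28 2022.

Oct 28 2022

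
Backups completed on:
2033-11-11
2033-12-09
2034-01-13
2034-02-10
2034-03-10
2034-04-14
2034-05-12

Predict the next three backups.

2034-06-09, 2034-07-14, 2034-08-11

Gaps: 28, 35, 28, 28, 35, 28 days — a mix of 28 and 35. Every date is a Friday.
Each is the 2nd Friday of its month.
June 2034 — 2nd Friday is 2034-06-09.
July 2034 — 2nd Friday is 2034-07-14.
August 2034 — 2nd Friday is 2034-08-11.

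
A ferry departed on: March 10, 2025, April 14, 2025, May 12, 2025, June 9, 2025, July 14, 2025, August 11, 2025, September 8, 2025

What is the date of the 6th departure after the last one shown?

These are Mondays at 28- or 35-day spacing (35, 28, 28, 35, 28, 28).
The pattern: 2nd Monday of the month.
2nd Monday of October 2025: October 13, 2025.
2nd Monday of November 2025: November 10, 2025.
December 2025 — 2nd Monday is December 8, 2025.
January 2026 — 2nd Monday is January 12, 2026.
February 2026 — 2nd Monday is February 9, 2026.
March 2026 — 2nd Monday is March 9, 2026.

March 9, 2026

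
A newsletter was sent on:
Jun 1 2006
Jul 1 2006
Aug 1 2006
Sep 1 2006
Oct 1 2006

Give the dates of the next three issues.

Each date is the 1st; the gaps (30, 31, 31, 30) track the month lengths.
The rule is the 1st of each month.
November 2006: Nov 1 2006.
Next: December 2006 → Dec 1 2006.
Next: January 2007 → Jan 1 2007.

Nov 1 2006, Dec 1 2006, Jan 1 2007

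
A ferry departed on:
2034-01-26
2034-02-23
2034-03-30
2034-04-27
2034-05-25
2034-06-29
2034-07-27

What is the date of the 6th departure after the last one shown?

These are Thursdays with 28, 35, 28, 28, 35, 28-day gaps.
Each is the final Thursday of its month — 2034-03-30 is past the 28th, so '4th Thursday' doesn't fit.
August 2034 ends with Thursday 2034-08-31.
Last Thursday of September 2034: 2034-09-28.
October 2034 ends with Thursday 2034-10-26.
Last Thursday of November 2034: 2034-11-30.
Last Thursday of December 2034: 2034-12-28.
Last Thursday of January 2035: 2035-01-25.

2035-01-25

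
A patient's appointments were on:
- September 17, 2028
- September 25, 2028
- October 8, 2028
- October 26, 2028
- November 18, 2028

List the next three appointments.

December 16, 2028; January 18, 2029; February 25, 2029

Intervals are 8, 13, 18, 23 days — an arithmetic progression with common difference 5.
Next gap: 28 days. November 18, 2028 + 28 days = December 16, 2028.
Next gap: 33 days. December 16, 2028 + 33 days = January 18, 2029.
Next gap: 38 days. January 18, 2029 + 38 days = February 25, 2029.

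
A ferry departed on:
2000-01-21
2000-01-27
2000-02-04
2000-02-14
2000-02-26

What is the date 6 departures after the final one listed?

The spacing grows by 2 each time: 6, 8, 10, 12 days.
Next gap: 14 days. 2000-02-26 + 14 days = 2000-03-11.
Next gap: 16 days. 2000-03-11 + 16 days = 2000-03-27.
Next gap: 18 days. 2000-03-27 + 18 days = 2000-04-14.
Next gap: 20 days. 2000-04-14 + 20 days = 2000-05-04.
Next gap: 22 days. 2000-05-04 + 22 days = 2000-05-26.
Next gap: 24 days. 2000-05-26 + 24 days = 2000-06-19.

2000-06-19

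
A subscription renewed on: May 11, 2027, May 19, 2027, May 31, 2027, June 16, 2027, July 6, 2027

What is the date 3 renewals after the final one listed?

The spacing grows by 4 each time: 8, 12, 16, 20 days.
Next gap: 24 days. July 6, 2027 + 24 days = July 30, 2027.
Next gap: 28 days. July 30, 2027 + 28 days = August 27, 2027.
Next gap: 32 days. August 27, 2027 + 32 days = September 28, 2027.

September 28, 2027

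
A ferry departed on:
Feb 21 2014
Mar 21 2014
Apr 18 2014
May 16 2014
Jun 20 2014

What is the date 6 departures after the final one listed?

Dec 19 2014

Gaps: 28, 28, 28, 35 days — a mix of 28 and 35. Every date is a Friday.
Each is the 3rd Friday of its month.
3rd Friday of July 2014: Jul 18 2014.
3rd Friday of August 2014: Aug 15 2014.
3rd Friday of September 2014: Sep 19 2014.
October 2014 — 3rd Friday is Oct 17 2014.
November 2014 — 3rd Friday is Nov 21 2014.
3rd Friday of December 2014: Dec 19 2014.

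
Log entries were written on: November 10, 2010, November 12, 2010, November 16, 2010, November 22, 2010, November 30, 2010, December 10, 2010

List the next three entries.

December 22, 2010; January 5, 2011; January 21, 2011

Gaps: 2, 4, 6, 8, 10 days — each gap is 2 larger than the previous one.
Next gap: 12 days. December 10, 2010 + 12 days = December 22, 2010.
Next gap: 14 days. December 22, 2010 + 14 days = January 5, 2011.
Next gap: 16 days. January 5, 2011 + 16 days = January 21, 2011.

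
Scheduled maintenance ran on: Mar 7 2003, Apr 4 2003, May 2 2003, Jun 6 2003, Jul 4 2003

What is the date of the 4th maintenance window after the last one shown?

All dates are Fridays, 28, 28, 35, 28 days apart.
Specifically, the 1st Friday of each month.
1st Friday of August 2003: Aug 1 2003.
September 2003 — 1st Friday is Sep 5 2003.
1st Friday of October 2003: Oct 3 2003.
1st Friday of November 2003: Nov 7 2003.

Nov 7 2003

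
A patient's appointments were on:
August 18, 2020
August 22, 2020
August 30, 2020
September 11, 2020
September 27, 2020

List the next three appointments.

Gaps: 4, 8, 12, 16 days — each gap is 4 larger than the previous one.
Next gap: 20 days. September 27, 2020 + 20 days = October 17, 2020.
Next gap: 24 days. October 17, 2020 + 24 days = November 10, 2020.
Next gap: 28 days. November 10, 2020 + 28 days = December 8, 2020.

October 17, 2020; November 10, 2020; December 8, 2020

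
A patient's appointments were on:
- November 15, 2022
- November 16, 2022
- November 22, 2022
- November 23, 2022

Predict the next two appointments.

Gaps: 1, 6, 1 days — not constant, but cyclic with period 2.
The events fall on every Tuesday and Wednesday.
The following Tuesday is November 29, 2022.
Next Wednesday: November 30, 2022.

November 29, 2022; November 30, 2022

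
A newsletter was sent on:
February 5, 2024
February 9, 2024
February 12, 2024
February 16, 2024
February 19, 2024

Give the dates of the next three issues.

February 23, 2024; February 26, 2024; March 1, 2024

Gaps: 4, 3, 4, 3 days — not constant, but cyclic with period 2.
The events fall on every Monday and Friday.
The following Friday is February 23, 2024.
The following Monday is February 26, 2024.
Next Friday: March 1, 2024.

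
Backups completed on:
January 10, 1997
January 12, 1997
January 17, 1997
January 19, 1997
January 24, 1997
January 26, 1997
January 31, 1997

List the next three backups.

February 2, 1997; February 7, 1997; February 9, 1997

The gap pattern 2, 5, 2, 5, 2, 5 repeats every 2 events.
These are the Fridays and Sundays of each week.
The following Sunday is February 2, 1997.
Next Friday: February 7, 1997.
Next Sunday: February 9, 1997.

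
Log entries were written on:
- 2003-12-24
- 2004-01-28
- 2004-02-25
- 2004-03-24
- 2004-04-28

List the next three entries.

All dates are Wednesdays, 35, 28, 28, 35 days apart.
Specifically, the 4th Wednesday of each month.
4th Wednesday of May 2004: 2004-05-26.
4th Wednesday of June 2004: 2004-06-23.
July 2004 — 4th Wednesday is 2004-07-28.

2004-05-26, 2004-06-23, 2004-07-28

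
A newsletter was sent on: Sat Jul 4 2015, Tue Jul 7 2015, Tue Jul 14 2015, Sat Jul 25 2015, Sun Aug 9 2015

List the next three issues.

Fri Aug 28 2015, Sun Sep 20 2015, Sat Oct 17 2015

Intervals are 3, 7, 11, 15 days — an arithmetic progression with common difference 4.
Next gap: 19 days. Sun Aug 9 2015 + 19 days = Fri Aug 28 2015.
Next gap: 23 days. Fri Aug 28 2015 + 23 days = Sun Sep 20 2015.
Next gap: 27 days. Sun Sep 20 2015 + 27 days = Sat Oct 17 2015.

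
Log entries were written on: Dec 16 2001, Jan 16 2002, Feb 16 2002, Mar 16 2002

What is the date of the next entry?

The day-of-month is always 16 (31, 31, 28 days between events).
So this recurs on the 16th of each month.
Next: April 2002 → Apr 16 2002.

Apr 16 2002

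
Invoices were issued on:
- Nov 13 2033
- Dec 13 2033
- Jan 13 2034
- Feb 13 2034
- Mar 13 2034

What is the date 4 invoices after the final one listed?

Gaps: 30, 31, 31, 28 days — not constant. Every event is on the 13th of the month.
Pattern: the 13th of each month.
Next: April 2034 → Apr 13 2034.
May 2034: May 13 2034.
Next: June 2034 → Jun 13 2034.
Next: July 2034 → Jul 13 2034.

Jul 13 2034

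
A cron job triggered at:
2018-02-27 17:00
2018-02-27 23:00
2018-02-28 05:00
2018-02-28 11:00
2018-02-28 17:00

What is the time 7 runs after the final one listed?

2018-03-02 11:00

Gaps: 6, 6, 6, 6 hours — each event is 6 hours after the previous one.
2018-02-28 17:00 + 6 h = 2018-02-28 23:00.
2018-02-28 23:00 + 6 h = 2018-03-01 05:00.
2018-03-01 05:00 + 6 h = 2018-03-01 11:00.
2018-03-01 11:00 + 6 h = 2018-03-01 17:00.
2018-03-01 17:00 + 6 h = 2018-03-01 23:00.
2018-03-01 23:00 + 6 h = 2018-03-02 05:00.
2018-03-02 05:00 + 6 h = 2018-03-02 11:00.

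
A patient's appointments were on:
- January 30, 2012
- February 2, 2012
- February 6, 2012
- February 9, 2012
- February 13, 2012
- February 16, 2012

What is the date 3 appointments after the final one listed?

February 27, 2012

Gaps: 3, 4, 3, 4, 3 days — not constant, but cyclic with period 2.
The events fall on every Monday and Thursday.
Next Monday: February 20, 2012.
The following Thursday is February 23, 2012.
Next Monday: February 27, 2012.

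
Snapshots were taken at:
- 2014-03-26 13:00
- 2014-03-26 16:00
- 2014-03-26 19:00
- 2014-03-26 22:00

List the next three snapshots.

Spacing: 3, 3, 3 h — constant 3 h.
2014-03-26 22:00 + 3 h = 2014-03-27 01:00.
2014-03-27 01:00 + 3 h = 2014-03-27 04:00.
2014-03-27 04:00 + 3 h = 2014-03-27 07:00.

2014-03-27 01:00, 2014-03-27 04:00, 2014-03-27 07:00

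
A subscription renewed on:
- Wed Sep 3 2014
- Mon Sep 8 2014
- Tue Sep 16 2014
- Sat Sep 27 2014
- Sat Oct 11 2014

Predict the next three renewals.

Tue Oct 28 2014, Mon Nov 17 2014, Wed Dec 10 2014

Gaps: 5, 8, 11, 14 days — each gap is 3 larger than the previous one.
Next gap: 17 days. Sat Oct 11 2014 + 17 days = Tue Oct 28 2014.
Next gap: 20 days. Tue Oct 28 2014 + 20 days = Mon Nov 17 2014.
Next gap: 23 days. Mon Nov 17 2014 + 23 days = Wed Dec 10 2014.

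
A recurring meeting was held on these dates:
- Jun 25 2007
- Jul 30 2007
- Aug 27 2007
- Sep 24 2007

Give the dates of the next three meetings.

Oct 29 2007, Nov 26 2007, Dec 31 2007

All Mondays; the gaps (35, 28, 28) vary with month length.
This is the last Monday of each month.
October 2007 ends with Monday Oct 29 2007.
Last Monday of November 2007: Nov 26 2007.
December 2007 ends with Monday Dec 31 2007.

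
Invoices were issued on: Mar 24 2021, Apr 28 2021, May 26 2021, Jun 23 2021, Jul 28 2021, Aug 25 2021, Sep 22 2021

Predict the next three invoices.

These are Wednesdays at 28- or 35-day spacing (35, 28, 28, 35, 28, 28).
The pattern: 4th Wednesday of the month.
4th Wednesday of October 2021: Oct 27 2021.
4th Wednesday of November 2021: Nov 24 2021.
4th Wednesday of December 2021: Dec 22 2021.

Oct 27 2021, Nov 24 2021, Dec 22 2021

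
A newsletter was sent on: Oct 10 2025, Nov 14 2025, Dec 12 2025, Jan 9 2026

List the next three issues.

All dates are Fridays, 35, 28, 28 days apart.
Specifically, the 2nd Friday of each month.
February 2026 — 2nd Friday is Feb 13 2026.
March 2026 — 2nd Friday is Mar 13 2026.
2nd Friday of April 2026: Apr 10 2026.

Feb 13 2026, Mar 13 2026, Apr 10 2026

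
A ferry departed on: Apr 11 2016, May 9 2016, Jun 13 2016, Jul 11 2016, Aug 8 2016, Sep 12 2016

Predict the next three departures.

Oct 10 2016, Nov 14 2016, Dec 12 2016

All dates are Mondays, 28, 35, 28, 28, 35 days apart.
Specifically, the 2nd Monday of each month.
October 2016 — 2nd Monday is Oct 10 2016.
November 2016 — 2nd Monday is Nov 14 2016.
December 2016 — 2nd Monday is Dec 12 2016.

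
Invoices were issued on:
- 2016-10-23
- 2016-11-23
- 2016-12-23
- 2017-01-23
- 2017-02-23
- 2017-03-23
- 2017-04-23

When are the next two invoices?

Gaps: 31, 30, 31, 31, 28, 31 days — not constant. Every event is on the 23rd of the month.
Pattern: the 23rd of each month.
May 2017: 2017-05-23.
June 2017: 2017-06-23.

2017-05-23, 2017-06-23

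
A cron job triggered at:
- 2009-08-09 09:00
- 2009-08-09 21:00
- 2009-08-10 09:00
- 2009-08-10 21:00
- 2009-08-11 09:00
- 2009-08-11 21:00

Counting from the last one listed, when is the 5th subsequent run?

The interval is a steady 12 hours (12, 12, 12, 12, 12).
2009-08-11 21:00 + 12 h = 2009-08-12 09:00.
2009-08-12 09:00 + 12 h = 2009-08-12 21:00.
2009-08-12 21:00 + 12 h = 2009-08-13 09:00.
2009-08-13 09:00 + 12 h = 2009-08-13 21:00.
2009-08-13 21:00 + 12 h = 2009-08-14 09:00.

2009-08-14 09:00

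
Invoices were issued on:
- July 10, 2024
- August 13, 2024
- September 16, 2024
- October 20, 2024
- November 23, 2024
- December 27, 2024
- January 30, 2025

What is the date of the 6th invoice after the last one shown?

The spacing is 34, 34, 34, 34, 34, 34 days — always 34 days.
January 30, 2025 + 34 days = March 5, 2025.
March 5, 2025 + 34 days = April 8, 2025.
April 8, 2025 + 34 days = May 12, 2025.
May 12, 2025 + 34 days = June 15, 2025.
June 15, 2025 + 34 days = July 19, 2025.
July 19, 2025 + 34 days = August 22, 2025.

August 22, 2025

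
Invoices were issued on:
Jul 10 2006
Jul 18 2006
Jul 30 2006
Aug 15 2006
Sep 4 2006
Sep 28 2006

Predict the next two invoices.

Oct 26 2006, Nov 27 2006

The spacing grows by 4 each time: 8, 12, 16, 20, 24 days.
Next gap: 28 days. Sep 28 2006 + 28 days = Oct 26 2006.
Next gap: 32 days. Oct 26 2006 + 32 days = Nov 27 2006.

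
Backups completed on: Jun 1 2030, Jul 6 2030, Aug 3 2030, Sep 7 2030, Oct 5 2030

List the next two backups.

All dates are Saturdays, 35, 28, 35, 28 days apart.
Specifically, the 1st Saturday of each month.
November 2030 — 1st Saturday is Nov 2 2030.
December 2030 — 1st Saturday is Dec 7 2030.

Nov 2 2030, Dec 7 2030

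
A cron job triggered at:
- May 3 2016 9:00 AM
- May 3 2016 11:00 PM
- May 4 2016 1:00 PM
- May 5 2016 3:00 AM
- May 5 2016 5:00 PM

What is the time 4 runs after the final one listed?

Gaps: 14, 14, 14, 14 hours — each event is 14 hours after the previous one.
May 5 2016 5:00 PM + 14 h = May 6 2016 7:00 AM.
May 6 2016 7:00 AM + 14 h = May 6 2016 9:00 PM.
May 6 2016 9:00 PM + 14 h = May 7 2016 11:00 AM.
May 7 2016 11:00 AM + 14 h = May 8 2016 1:00 AM.

May 8 2016 1:00 AM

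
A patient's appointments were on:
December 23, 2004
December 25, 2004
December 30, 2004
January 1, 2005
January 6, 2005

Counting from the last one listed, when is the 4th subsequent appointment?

January 20, 2005

The gap pattern 2, 5, 2, 5 repeats every 2 events.
These are the Thursdays and Saturdays of each week.
Next Saturday: January 8, 2005.
The following Thursday is January 13, 2005.
Next Saturday: January 15, 2005.
Next Thursday: January 20, 2005.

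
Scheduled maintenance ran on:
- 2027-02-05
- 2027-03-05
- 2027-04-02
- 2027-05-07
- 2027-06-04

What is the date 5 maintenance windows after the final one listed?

These are Fridays at 28- or 35-day spacing (28, 28, 35, 28).
The pattern: 1st Friday of the month.
1st Friday of July 2027: 2027-07-02.
August 2027 — 1st Friday is 2027-08-06.
1st Friday of September 2027: 2027-09-03.
1st Friday of October 2027: 2027-10-01.
1st Friday of November 2027: 2027-11-05.

2027-11-05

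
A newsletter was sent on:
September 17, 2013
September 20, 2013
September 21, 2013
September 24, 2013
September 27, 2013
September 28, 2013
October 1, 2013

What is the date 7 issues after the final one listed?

October 18, 2013

Every event lands on a Tuesday or Friday or Saturday (gaps cycle 3, 1, 3, 3, 1, 3).
So the schedule is: every Tuesday, Friday and Saturday.
Next Friday: October 4, 2013.
Next Saturday: October 5, 2013.
Next Tuesday: October 8, 2013.
Next Friday: October 11, 2013.
Next Saturday: October 12, 2013.
Next Tuesday: October 15, 2013.
Next Friday: October 18, 2013.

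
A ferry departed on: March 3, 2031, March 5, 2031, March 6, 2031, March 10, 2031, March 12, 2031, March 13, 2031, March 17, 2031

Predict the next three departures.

The gap pattern 2, 1, 4, 2, 1, 4 repeats every 3 events.
These are the Mondays, Wednesdays and Thursdays of each week.
The following Wednesday is March 19, 2031.
The following Thursday is March 20, 2031.
Next Monday: March 24, 2031.

March 19, 2031; March 20, 2031; March 24, 2031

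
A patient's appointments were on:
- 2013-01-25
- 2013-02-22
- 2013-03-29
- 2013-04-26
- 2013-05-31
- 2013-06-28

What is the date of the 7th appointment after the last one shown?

2014-01-31

These are Fridays with 28, 35, 28, 35, 28-day gaps.
Each is the final Friday of its month — 2013-03-29 is past the 28th, so '4th Friday' doesn't fit.
Last Friday of July 2013: 2013-07-26.
Last Friday of August 2013: 2013-08-30.
September 2013 ends with Friday 2013-09-27.
Last Friday of October 2013: 2013-10-25.
Last Friday of November 2013: 2013-11-29.
December 2013 ends with Friday 2013-12-27.
Last Friday of January 2014: 2014-01-31.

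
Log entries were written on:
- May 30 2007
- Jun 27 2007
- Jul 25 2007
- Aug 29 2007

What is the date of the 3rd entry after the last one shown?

These are Wednesdays with 28, 28, 35-day gaps.
Each is the final Wednesday of its month — May 30 2007 is past the 28th, so '4th Wednesday' doesn't fit.
September 2007 ends with Wednesday Sep 26 2007.
October 2007 ends with Wednesday Oct 31 2007.
November 2007 ends with Wednesday Nov 28 2007.

Nov 28 2007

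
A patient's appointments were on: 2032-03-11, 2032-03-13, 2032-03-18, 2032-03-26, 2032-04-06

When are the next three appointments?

Gaps: 2, 5, 8, 11 days — each gap is 3 larger than the previous one.
Next gap: 14 days. 2032-04-06 + 14 days = 2032-04-20.
Next gap: 17 days. 2032-04-20 + 17 days = 2032-05-07.
Next gap: 20 days. 2032-05-07 + 20 days = 2032-05-27.

2032-04-20, 2032-05-07, 2032-05-27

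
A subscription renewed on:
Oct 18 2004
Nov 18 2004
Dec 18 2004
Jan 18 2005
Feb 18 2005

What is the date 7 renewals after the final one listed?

Sep 18 2005

The day-of-month is always 18 (31, 30, 31, 31 days between events).
So this recurs on the 18th of each month.
March 2005: Mar 18 2005.
Next: April 2005 → Apr 18 2005.
Next: May 2005 → May 18 2005.
Next: June 2005 → Jun 18 2005.
July 2005: Jul 18 2005.
Next: August 2005 → Aug 18 2005.
September 2005: Sep 18 2005.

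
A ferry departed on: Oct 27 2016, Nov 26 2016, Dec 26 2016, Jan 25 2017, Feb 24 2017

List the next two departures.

The spacing is 30, 30, 30, 30 days — always 30 days.
Feb 24 2017 + 30 days = Mar 26 2017.
Mar 26 2017 + 30 days = Apr 25 2017.

Mar 26 2017, Apr 25 2017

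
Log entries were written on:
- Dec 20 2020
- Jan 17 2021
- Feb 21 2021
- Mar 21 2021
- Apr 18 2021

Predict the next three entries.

Gaps: 28, 35, 28, 28 days — a mix of 28 and 35. Every date is a Sunday.
Each is the 3rd Sunday of its month.
May 2021 — 3rd Sunday is May 16 2021.
3rd Sunday of June 2021: Jun 20 2021.
3rd Sunday of July 2021: Jul 18 2021.

May 16 2021, Jun 20 2021, Jul 18 2021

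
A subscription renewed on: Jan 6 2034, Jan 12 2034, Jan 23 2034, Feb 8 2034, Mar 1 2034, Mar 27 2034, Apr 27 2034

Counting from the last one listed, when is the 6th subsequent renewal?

Feb 12 2035

Gaps: 6, 11, 16, 21, 26, 31 days — each gap is 5 larger than the previous one.
Next gap: 36 days. Apr 27 2034 + 36 days = Jun 2 2034.
Next gap: 41 days. Jun 2 2034 + 41 days = Jul 13 2034.
Next gap: 46 days. Jul 13 2034 + 46 days = Aug 28 2034.
Next gap: 51 days. Aug 28 2034 + 51 days = Oct 18 2034.
Next gap: 56 days. Oct 18 2034 + 56 days = Dec 13 2034.
Next gap: 61 days. Dec 13 2034 + 61 days = Feb 12 2035.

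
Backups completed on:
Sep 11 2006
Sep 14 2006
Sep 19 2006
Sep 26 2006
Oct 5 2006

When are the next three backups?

Gaps: 3, 5, 7, 9 days — each gap is 2 larger than the previous one.
Next gap: 11 days. Oct 5 2006 + 11 days = Oct 16 2006.
Next gap: 13 days. Oct 16 2006 + 13 days = Oct 29 2006.
Next gap: 15 days. Oct 29 2006 + 15 days = Nov 13 2006.

Oct 16 2006, Oct 29 2006, Nov 13 2006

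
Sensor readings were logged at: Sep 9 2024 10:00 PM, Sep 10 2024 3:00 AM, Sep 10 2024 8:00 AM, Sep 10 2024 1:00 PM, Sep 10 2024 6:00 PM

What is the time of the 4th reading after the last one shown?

The interval is a steady 5 hours (5, 5, 5, 5).
Sep 10 2024 6:00 PM + 5 h = Sep 10 2024 11:00 PM.
Sep 10 2024 11:00 PM + 5 h = Sep 11 2024 4:00 AM.
Sep 11 2024 4:00 AM + 5 h = Sep 11 2024 9:00 AM.
Sep 11 2024 9:00 AM + 5 h = Sep 11 2024 2:00 PM.

Sep 11 2024 2:00 PM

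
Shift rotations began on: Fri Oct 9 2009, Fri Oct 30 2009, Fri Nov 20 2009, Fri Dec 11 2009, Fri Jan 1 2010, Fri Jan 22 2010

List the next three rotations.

Fri Feb 12 2010, Fri Mar 5 2010, Fri Mar 26 2010

Gaps between consecutive events: 21, 21, 21, 21, 21 days — a constant 21-day interval.
Fri Jan 22 2010 + 21 days = Fri Feb 12 2010.
Fri Feb 12 2010 + 21 days = Fri Mar 5 2010.
Fri Mar 5 2010 + 21 days = Fri Mar 26 2010.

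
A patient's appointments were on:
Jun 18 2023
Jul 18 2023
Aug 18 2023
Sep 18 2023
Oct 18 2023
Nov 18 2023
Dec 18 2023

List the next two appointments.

Each date is the 18th; the gaps (30, 31, 31, 30, 31, 30) track the month lengths.
The rule is the 18th of each month.
January 2024: Jan 18 2024.
February 2024: Feb 18 2024.

Jan 18 2024, Feb 18 2024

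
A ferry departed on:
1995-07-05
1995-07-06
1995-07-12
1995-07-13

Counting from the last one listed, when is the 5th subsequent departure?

The gap pattern 1, 6, 1 repeats every 2 events.
These are the Wednesdays and Thursdays of each week.
Next Wednesday: 1995-07-19.
The following Thursday is 1995-07-20.
Next Wednesday: 1995-07-26.
The following Thursday is 1995-07-27.
The following Wednesday is 1995-08-02.

1995-08-02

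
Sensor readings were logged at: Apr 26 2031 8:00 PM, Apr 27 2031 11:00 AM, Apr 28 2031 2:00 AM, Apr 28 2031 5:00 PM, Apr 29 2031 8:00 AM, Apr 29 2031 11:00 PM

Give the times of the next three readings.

Apr 30 2031 2:00 PM, May 1 2031 5:00 AM, May 1 2031 8:00 PM

The interval is a steady 15 hours (15, 15, 15, 15, 15).
Apr 29 2031 11:00 PM + 15 h = Apr 30 2031 2:00 PM.
Apr 30 2031 2:00 PM + 15 h = May 1 2031 5:00 AM.
May 1 2031 5:00 AM + 15 h = May 1 2031 8:00 PM.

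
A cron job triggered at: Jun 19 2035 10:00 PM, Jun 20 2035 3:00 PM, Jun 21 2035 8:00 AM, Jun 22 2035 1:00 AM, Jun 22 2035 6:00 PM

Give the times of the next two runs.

The interval is a steady 17 hours (17, 17, 17, 17).
Jun 22 2035 6:00 PM + 17 h = Jun 23 2035 11:00 AM.
Jun 23 2035 11:00 AM + 17 h = Jun 24 2035 4:00 AM.

Jun 23 2035 11:00 AM, Jun 24 2035 4:00 AM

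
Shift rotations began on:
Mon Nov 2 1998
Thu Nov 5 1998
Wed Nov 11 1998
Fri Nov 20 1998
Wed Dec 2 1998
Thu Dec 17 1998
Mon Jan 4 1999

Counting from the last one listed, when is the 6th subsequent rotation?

Intervals are 3, 6, 9, 12, 15, 18 days — an arithmetic progression with common difference 3.
Next gap: 21 days. Mon Jan 4 1999 + 21 days = Mon Jan 25 1999.
Next gap: 24 days. Mon Jan 25 1999 + 24 days = Thu Feb 18 1999.
Next gap: 27 days. Thu Feb 18 1999 + 27 days = Wed Mar 17 1999.
Next gap: 30 days. Wed Mar 17 1999 + 30 days = Fri Apr 16 1999.
Next gap: 33 days. Fri Apr 16 1999 + 33 days = Wed May 19 1999.
Next gap: 36 days. Wed May 19 1999 + 36 days = Thu Jun 24 1999.

Thu Jun 24 1999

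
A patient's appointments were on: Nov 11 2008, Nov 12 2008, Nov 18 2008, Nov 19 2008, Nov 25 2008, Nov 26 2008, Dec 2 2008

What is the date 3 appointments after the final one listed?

The gap pattern 1, 6, 1, 6, 1, 6 repeats every 2 events.
These are the Tuesdays and Wednesdays of each week.
The following Wednesday is Dec 3 2008.
The following Tuesday is Dec 9 2008.
Next Wednesday: Dec 10 2008.

Dec 10 2008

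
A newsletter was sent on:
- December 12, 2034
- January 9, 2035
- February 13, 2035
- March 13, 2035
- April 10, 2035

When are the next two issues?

May 8, 2035; June 12, 2035

These are Tuesdays at 28- or 35-day spacing (28, 35, 28, 28).
The pattern: 2nd Tuesday of the month.
2nd Tuesday of May 2035: May 8, 2035.
2nd Tuesday of June 2035: June 12, 2035.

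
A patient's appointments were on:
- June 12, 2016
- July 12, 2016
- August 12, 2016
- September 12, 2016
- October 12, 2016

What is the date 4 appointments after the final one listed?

The day-of-month is always 12 (30, 31, 31, 30 days between events).
So this recurs on the 12th of each month.
November 2016: November 12, 2016.
December 2016: December 12, 2016.
Next: January 2017 → January 12, 2017.
Next: February 2017 → February 12, 2017.

February 12, 2017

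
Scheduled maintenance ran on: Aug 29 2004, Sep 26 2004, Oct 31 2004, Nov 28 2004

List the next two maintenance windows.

Every date is a Sunday; gaps 28, 35, 28 days.
Each is the last Sunday of its month (at least one falls on the 29th or later, ruling out '4th Sunday').
Last Sunday of December 2004: Dec 26 2004.
Last Sunday of January 2005: Jan 30 2005.

Dec 26 2004, Jan 30 2005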